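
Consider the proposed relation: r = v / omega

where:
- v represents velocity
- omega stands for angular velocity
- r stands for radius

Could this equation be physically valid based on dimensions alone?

Yes

v (velocity) has dimensions [L T^-1].
omega (angular velocity) has dimensions [T^-1].
r (radius) has dimensions [L].

Left side: [L]
Right side: [L]

Both sides have the same dimensions, so the equation is dimensionally consistent.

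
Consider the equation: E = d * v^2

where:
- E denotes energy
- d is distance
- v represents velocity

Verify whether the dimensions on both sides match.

No

E (energy) has dimensions [L^2 M T^-2].
d (distance) has dimensions [L].
v (velocity) has dimensions [L T^-1].

Left side: [L^2 M T^-2]
Right side: [L^3 T^-2]

The two sides have different dimensions, so the equation is NOT dimensionally consistent.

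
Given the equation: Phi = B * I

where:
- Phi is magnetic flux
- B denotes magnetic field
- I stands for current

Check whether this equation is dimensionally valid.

No

Phi (magnetic flux) has dimensions [I^-1 L^2 M T^-2].
B (magnetic field) has dimensions [I^-1 M T^-2].
I (current) has dimensions [I].

Left side: [I^-1 L^2 M T^-2]
Right side: [M T^-2]

The two sides have different dimensions, so the equation is NOT dimensionally consistent.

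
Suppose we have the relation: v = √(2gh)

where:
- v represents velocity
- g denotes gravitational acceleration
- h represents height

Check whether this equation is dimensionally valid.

Yes

v (velocity) has dimensions [L T^-1].
g (gravitational acceleration) has dimensions [L T^-2].
h (height) has dimensions [L].

Left side: [L T^-1]
Right side: [L T^-1]

Both sides have the same dimensions, so the equation is dimensionally consistent.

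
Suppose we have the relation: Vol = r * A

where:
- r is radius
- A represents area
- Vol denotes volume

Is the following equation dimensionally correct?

Yes

r (radius) has dimensions [L].
A (area) has dimensions [L^2].
Vol (volume) has dimensions [L^3].

Left side: [L^3]
Right side: [L^3]

Both sides have the same dimensions, so the equation is dimensionally consistent.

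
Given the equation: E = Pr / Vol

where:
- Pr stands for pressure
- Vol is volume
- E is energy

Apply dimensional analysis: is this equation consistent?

No

Pr (pressure) has dimensions [L^-1 M T^-2].
Vol (volume) has dimensions [L^3].
E (energy) has dimensions [L^2 M T^-2].

Left side: [L^2 M T^-2]
Right side: [L^-4 M T^-2]

The two sides have different dimensions, so the equation is NOT dimensionally consistent.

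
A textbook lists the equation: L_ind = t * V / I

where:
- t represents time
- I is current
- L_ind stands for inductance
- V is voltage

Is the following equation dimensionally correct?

Yes

t (time) has dimensions [T].
I (current) has dimensions [I].
L_ind (inductance) has dimensions [I^-2 L^2 M T^-2].
V (voltage) has dimensions [I^-1 L^2 M T^-3].

Left side: [I^-2 L^2 M T^-2]
Right side: [I^-2 L^2 M T^-2]

Both sides have the same dimensions, so the equation is dimensionally consistent.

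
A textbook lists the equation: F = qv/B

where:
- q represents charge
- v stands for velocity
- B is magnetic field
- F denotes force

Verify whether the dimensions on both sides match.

No

q (charge) has dimensions [I T].
v (velocity) has dimensions [L T^-1].
B (magnetic field) has dimensions [I^-1 M T^-2].
F (force) has dimensions [L M T^-2].

Left side: [L M T^-2]
Right side: [I^2 L M^-1 T^2]

The two sides have different dimensions, so the equation is NOT dimensionally consistent.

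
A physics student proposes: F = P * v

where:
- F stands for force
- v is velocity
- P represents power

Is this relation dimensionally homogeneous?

No

F (force) has dimensions [L M T^-2].
v (velocity) has dimensions [L T^-1].
P (power) has dimensions [L^2 M T^-3].

Left side: [L M T^-2]
Right side: [L^3 M T^-4]

The two sides have different dimensions, so the equation is NOT dimensionally consistent.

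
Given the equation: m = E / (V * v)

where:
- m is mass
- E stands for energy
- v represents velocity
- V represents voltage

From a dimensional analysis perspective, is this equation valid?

No

m (mass) has dimensions [M].
E (energy) has dimensions [L^2 M T^-2].
v (velocity) has dimensions [L T^-1].
V (voltage) has dimensions [I^-1 L^2 M T^-3].

Left side: [M]
Right side: [I L^-1 T^2]

The two sides have different dimensions, so the equation is NOT dimensionally consistent.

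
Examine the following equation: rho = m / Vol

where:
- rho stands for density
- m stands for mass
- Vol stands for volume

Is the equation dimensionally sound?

Yes

rho (density) has dimensions [L^-3 M].
m (mass) has dimensions [M].
Vol (volume) has dimensions [L^3].

Left side: [L^-3 M]
Right side: [L^-3 M]

Both sides have the same dimensions, so the equation is dimensionally consistent.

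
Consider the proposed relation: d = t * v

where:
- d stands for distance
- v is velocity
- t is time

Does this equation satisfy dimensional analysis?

Yes

d (distance) has dimensions [L].
v (velocity) has dimensions [L T^-1].
t (time) has dimensions [T].

Left side: [L]
Right side: [L]

Both sides have the same dimensions, so the equation is dimensionally consistent.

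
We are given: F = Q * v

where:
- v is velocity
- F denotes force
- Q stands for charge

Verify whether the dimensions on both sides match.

No

v (velocity) has dimensions [L T^-1].
F (force) has dimensions [L M T^-2].
Q (charge) has dimensions [I T].

Left side: [L M T^-2]
Right side: [I L]

The two sides have different dimensions, so the equation is NOT dimensionally consistent.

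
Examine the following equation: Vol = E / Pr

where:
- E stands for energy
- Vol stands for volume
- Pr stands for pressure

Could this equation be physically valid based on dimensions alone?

Yes

E (energy) has dimensions [L^2 M T^-2].
Vol (volume) has dimensions [L^3].
Pr (pressure) has dimensions [L^-1 M T^-2].

Left side: [L^3]
Right side: [L^3]

Both sides have the same dimensions, so the equation is dimensionally consistent.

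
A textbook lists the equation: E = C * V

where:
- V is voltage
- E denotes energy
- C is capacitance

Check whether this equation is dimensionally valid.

No

V (voltage) has dimensions [I^-1 L^2 M T^-3].
E (energy) has dimensions [L^2 M T^-2].
C (capacitance) has dimensions [I^2 L^-2 M^-1 T^4].

Left side: [L^2 M T^-2]
Right side: [I T]

The two sides have different dimensions, so the equation is NOT dimensionally consistent.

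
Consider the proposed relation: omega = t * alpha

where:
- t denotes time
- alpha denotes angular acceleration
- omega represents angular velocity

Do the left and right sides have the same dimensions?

Yes

t (time) has dimensions [T].
alpha (angular acceleration) has dimensions [T^-2].
omega (angular velocity) has dimensions [T^-1].

Left side: [T^-1]
Right side: [T^-1]

Both sides have the same dimensions, so the equation is dimensionally consistent.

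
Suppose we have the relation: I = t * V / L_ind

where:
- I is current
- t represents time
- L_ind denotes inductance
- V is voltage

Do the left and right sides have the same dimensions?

Yes

I (current) has dimensions [I].
t (time) has dimensions [T].
L_ind (inductance) has dimensions [I^-2 L^2 M T^-2].
V (voltage) has dimensions [I^-1 L^2 M T^-3].

Left side: [I]
Right side: [I]

Both sides have the same dimensions, so the equation is dimensionally consistent.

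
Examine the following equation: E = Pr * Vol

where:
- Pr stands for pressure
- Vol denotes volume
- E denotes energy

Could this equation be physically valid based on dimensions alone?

Yes

Pr (pressure) has dimensions [L^-1 M T^-2].
Vol (volume) has dimensions [L^3].
E (energy) has dimensions [L^2 M T^-2].

Left side: [L^2 M T^-2]
Right side: [L^2 M T^-2]

Both sides have the same dimensions, so the equation is dimensionally consistent.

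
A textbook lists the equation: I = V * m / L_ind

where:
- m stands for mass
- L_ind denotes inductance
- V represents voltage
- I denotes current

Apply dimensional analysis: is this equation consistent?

No

m (mass) has dimensions [M].
L_ind (inductance) has dimensions [I^-2 L^2 M T^-2].
V (voltage) has dimensions [I^-1 L^2 M T^-3].
I (current) has dimensions [I].

Left side: [I]
Right side: [I M T^-1]

The two sides have different dimensions, so the equation is NOT dimensionally consistent.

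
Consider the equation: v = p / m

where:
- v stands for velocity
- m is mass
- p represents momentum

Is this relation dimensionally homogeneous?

Yes

v (velocity) has dimensions [L T^-1].
m (mass) has dimensions [M].
p (momentum) has dimensions [L M T^-1].

Left side: [L T^-1]
Right side: [L T^-1]

Both sides have the same dimensions, so the equation is dimensionally consistent.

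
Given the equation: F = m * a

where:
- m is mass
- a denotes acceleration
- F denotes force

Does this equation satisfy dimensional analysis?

Yes

m (mass) has dimensions [M].
a (acceleration) has dimensions [L T^-2].
F (force) has dimensions [L M T^-2].

Left side: [L M T^-2]
Right side: [L M T^-2]

Both sides have the same dimensions, so the equation is dimensionally consistent.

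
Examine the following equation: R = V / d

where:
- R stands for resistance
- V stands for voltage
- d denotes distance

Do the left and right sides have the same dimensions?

No

R (resistance) has dimensions [I^-2 L^2 M T^-3].
V (voltage) has dimensions [I^-1 L^2 M T^-3].
d (distance) has dimensions [L].

Left side: [I^-2 L^2 M T^-3]
Right side: [I^-1 L M T^-3]

The two sides have different dimensions, so the equation is NOT dimensionally consistent.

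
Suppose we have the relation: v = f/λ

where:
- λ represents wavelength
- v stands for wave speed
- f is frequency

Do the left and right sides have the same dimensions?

No

λ (wavelength) has dimensions [L].
v (wave speed) has dimensions [L T^-1].
f (frequency) has dimensions [T^-1].

Left side: [L T^-1]
Right side: [L^-1 T^-1]

The two sides have different dimensions, so the equation is NOT dimensionally consistent.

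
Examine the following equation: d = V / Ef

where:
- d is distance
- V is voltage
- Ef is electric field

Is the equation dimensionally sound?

Yes

d (distance) has dimensions [L].
V (voltage) has dimensions [I^-1 L^2 M T^-3].
Ef (electric field) has dimensions [I^-1 L M T^-3].

Left side: [L]
Right side: [L]

Both sides have the same dimensions, so the equation is dimensionally consistent.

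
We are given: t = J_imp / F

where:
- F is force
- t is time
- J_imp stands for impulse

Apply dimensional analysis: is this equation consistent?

Yes

F (force) has dimensions [L M T^-2].
t (time) has dimensions [T].
J_imp (impulse) has dimensions [L M T^-1].

Left side: [T]
Right side: [T]

Both sides have the same dimensions, so the equation is dimensionally consistent.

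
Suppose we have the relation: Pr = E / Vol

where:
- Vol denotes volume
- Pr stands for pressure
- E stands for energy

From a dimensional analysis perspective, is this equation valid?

Yes

Vol (volume) has dimensions [L^3].
Pr (pressure) has dimensions [L^-1 M T^-2].
E (energy) has dimensions [L^2 M T^-2].

Left side: [L^-1 M T^-2]
Right side: [L^-1 M T^-2]

Both sides have the same dimensions, so the equation is dimensionally consistent.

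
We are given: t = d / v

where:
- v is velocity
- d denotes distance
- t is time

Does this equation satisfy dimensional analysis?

Yes

v (velocity) has dimensions [L T^-1].
d (distance) has dimensions [L].
t (time) has dimensions [T].

Left side: [T]
Right side: [T]

Both sides have the same dimensions, so the equation is dimensionally consistent.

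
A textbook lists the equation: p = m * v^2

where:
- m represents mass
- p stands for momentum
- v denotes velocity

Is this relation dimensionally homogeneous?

No

m (mass) has dimensions [M].
p (momentum) has dimensions [L M T^-1].
v (velocity) has dimensions [L T^-1].

Left side: [L M T^-1]
Right side: [L^2 M T^-2]

The two sides have different dimensions, so the equation is NOT dimensionally consistent.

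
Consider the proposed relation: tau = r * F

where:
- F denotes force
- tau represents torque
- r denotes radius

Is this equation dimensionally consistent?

Yes

F (force) has dimensions [L M T^-2].
tau (torque) has dimensions [L^2 M T^-2].
r (radius) has dimensions [L].

Left side: [L^2 M T^-2]
Right side: [L^2 M T^-2]

Both sides have the same dimensions, so the equation is dimensionally consistent.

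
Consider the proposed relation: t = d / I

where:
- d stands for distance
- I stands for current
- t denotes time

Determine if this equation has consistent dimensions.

No

d (distance) has dimensions [L].
I (current) has dimensions [I].
t (time) has dimensions [T].

Left side: [T]
Right side: [I^-1 L]

The two sides have different dimensions, so the equation is NOT dimensionally consistent.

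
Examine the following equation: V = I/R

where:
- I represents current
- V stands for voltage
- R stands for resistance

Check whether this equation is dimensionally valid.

No

I (current) has dimensions [I].
V (voltage) has dimensions [I^-1 L^2 M T^-3].
R (resistance) has dimensions [I^-2 L^2 M T^-3].

Left side: [I^-1 L^2 M T^-3]
Right side: [I^3 L^-2 M^-1 T^3]

The two sides have different dimensions, so the equation is NOT dimensionally consistent.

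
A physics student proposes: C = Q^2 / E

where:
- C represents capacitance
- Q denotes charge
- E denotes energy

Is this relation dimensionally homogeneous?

Yes

C (capacitance) has dimensions [I^2 L^-2 M^-1 T^4].
Q (charge) has dimensions [I T].
E (energy) has dimensions [L^2 M T^-2].

Left side: [I^2 L^-2 M^-1 T^4]
Right side: [I^2 L^-2 M^-1 T^4]

Both sides have the same dimensions, so the equation is dimensionally consistent.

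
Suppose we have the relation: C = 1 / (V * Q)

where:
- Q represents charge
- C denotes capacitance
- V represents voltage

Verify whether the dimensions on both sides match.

No

Q (charge) has dimensions [I T].
C (capacitance) has dimensions [I^2 L^-2 M^-1 T^4].
V (voltage) has dimensions [I^-1 L^2 M T^-3].

Left side: [I^2 L^-2 M^-1 T^4]
Right side: [L^-2 M^-1 T^2]

The two sides have different dimensions, so the equation is NOT dimensionally consistent.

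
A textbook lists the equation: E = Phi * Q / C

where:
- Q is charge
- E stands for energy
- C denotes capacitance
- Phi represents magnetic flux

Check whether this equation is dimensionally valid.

No

Q (charge) has dimensions [I T].
E (energy) has dimensions [L^2 M T^-2].
C (capacitance) has dimensions [I^2 L^-2 M^-1 T^4].
Phi (magnetic flux) has dimensions [I^-1 L^2 M T^-2].

Left side: [L^2 M T^-2]
Right side: [I^-2 L^4 M^2 T^-5]

The two sides have different dimensions, so the equation is NOT dimensionally consistent.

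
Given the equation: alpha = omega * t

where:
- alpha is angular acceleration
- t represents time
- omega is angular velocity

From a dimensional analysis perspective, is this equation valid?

No

alpha (angular acceleration) has dimensions [T^-2].
t (time) has dimensions [T].
omega (angular velocity) has dimensions [T^-1].

Left side: [T^-2]
Right side: [dimensionless]

The two sides have different dimensions, so the equation is NOT dimensionally consistent.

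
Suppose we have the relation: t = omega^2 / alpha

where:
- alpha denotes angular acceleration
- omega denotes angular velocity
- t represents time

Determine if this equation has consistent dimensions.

No

alpha (angular acceleration) has dimensions [T^-2].
omega (angular velocity) has dimensions [T^-1].
t (time) has dimensions [T].

Left side: [T]
Right side: [dimensionless]

The two sides have different dimensions, so the equation is NOT dimensionally consistent.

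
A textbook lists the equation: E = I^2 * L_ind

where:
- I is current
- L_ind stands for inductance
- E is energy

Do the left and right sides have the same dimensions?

Yes

I (current) has dimensions [I].
L_ind (inductance) has dimensions [I^-2 L^2 M T^-2].
E (energy) has dimensions [L^2 M T^-2].

Left side: [L^2 M T^-2]
Right side: [L^2 M T^-2]

Both sides have the same dimensions, so the equation is dimensionally consistent.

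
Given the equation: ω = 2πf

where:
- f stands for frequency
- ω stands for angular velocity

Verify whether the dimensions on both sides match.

Yes

f (frequency) has dimensions [T^-1].
ω (angular velocity) has dimensions [T^-1].

Left side: [T^-1]
Right side: [T^-1]

Both sides have the same dimensions, so the equation is dimensionally consistent.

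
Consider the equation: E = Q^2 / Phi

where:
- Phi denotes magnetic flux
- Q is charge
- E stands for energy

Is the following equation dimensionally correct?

No

Phi (magnetic flux) has dimensions [I^-1 L^2 M T^-2].
Q (charge) has dimensions [I T].
E (energy) has dimensions [L^2 M T^-2].

Left side: [L^2 M T^-2]
Right side: [I^3 L^-2 M^-1 T^4]

The two sides have different dimensions, so the equation is NOT dimensionally consistent.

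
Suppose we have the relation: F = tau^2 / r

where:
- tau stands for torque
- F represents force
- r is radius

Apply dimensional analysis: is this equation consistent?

No

tau (torque) has dimensions [L^2 M T^-2].
F (force) has dimensions [L M T^-2].
r (radius) has dimensions [L].

Left side: [L M T^-2]
Right side: [L^3 M^2 T^-4]

The two sides have different dimensions, so the equation is NOT dimensionally consistent.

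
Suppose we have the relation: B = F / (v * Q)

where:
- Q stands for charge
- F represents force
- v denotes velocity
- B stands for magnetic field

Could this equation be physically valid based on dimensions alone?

Yes

Q (charge) has dimensions [I T].
F (force) has dimensions [L M T^-2].
v (velocity) has dimensions [L T^-1].
B (magnetic field) has dimensions [I^-1 M T^-2].

Left side: [I^-1 M T^-2]
Right side: [I^-1 M T^-2]

Both sides have the same dimensions, so the equation is dimensionally consistent.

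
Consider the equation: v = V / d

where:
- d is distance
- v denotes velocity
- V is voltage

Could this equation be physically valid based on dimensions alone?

No

d (distance) has dimensions [L].
v (velocity) has dimensions [L T^-1].
V (voltage) has dimensions [I^-1 L^2 M T^-3].

Left side: [L T^-1]
Right side: [I^-1 L M T^-3]

The two sides have different dimensions, so the equation is NOT dimensionally consistent.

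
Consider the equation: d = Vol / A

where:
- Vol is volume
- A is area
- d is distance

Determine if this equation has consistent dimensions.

Yes

Vol (volume) has dimensions [L^3].
A (area) has dimensions [L^2].
d (distance) has dimensions [L].

Left side: [L]
Right side: [L]

Both sides have the same dimensions, so the equation is dimensionally consistent.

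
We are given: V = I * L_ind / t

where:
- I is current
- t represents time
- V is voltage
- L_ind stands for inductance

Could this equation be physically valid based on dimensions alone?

Yes

I (current) has dimensions [I].
t (time) has dimensions [T].
V (voltage) has dimensions [I^-1 L^2 M T^-3].
L_ind (inductance) has dimensions [I^-2 L^2 M T^-2].

Left side: [I^-1 L^2 M T^-3]
Right side: [I^-1 L^2 M T^-3]

Both sides have the same dimensions, so the equation is dimensionally consistent.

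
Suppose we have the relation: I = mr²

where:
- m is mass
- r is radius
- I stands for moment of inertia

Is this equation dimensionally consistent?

Yes

m (mass) has dimensions [M].
r (radius) has dimensions [L].
I (moment of inertia) has dimensions [L^2 M].

Left side: [L^2 M]
Right side: [L^2 M]

Both sides have the same dimensions, so the equation is dimensionally consistent.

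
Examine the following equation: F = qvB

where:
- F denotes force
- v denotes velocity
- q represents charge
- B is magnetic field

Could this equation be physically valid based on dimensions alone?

Yes

F (force) has dimensions [L M T^-2].
v (velocity) has dimensions [L T^-1].
q (charge) has dimensions [I T].
B (magnetic field) has dimensions [I^-1 M T^-2].

Left side: [L M T^-2]
Right side: [L M T^-2]

Both sides have the same dimensions, so the equation is dimensionally consistent.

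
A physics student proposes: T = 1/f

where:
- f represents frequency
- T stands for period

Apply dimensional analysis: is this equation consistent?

Yes

f (frequency) has dimensions [T^-1].
T (period) has dimensions [T].

Left side: [T]
Right side: [T]

Both sides have the same dimensions, so the equation is dimensionally consistent.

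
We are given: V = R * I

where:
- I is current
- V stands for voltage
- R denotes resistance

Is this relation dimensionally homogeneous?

Yes

I (current) has dimensions [I].
V (voltage) has dimensions [I^-1 L^2 M T^-3].
R (resistance) has dimensions [I^-2 L^2 M T^-3].

Left side: [I^-1 L^2 M T^-3]
Right side: [I^-1 L^2 M T^-3]

Both sides have the same dimensions, so the equation is dimensionally consistent.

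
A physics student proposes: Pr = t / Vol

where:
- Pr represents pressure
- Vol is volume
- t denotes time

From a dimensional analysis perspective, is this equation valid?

No

Pr (pressure) has dimensions [L^-1 M T^-2].
Vol (volume) has dimensions [L^3].
t (time) has dimensions [T].

Left side: [L^-1 M T^-2]
Right side: [L^-3 T]

The two sides have different dimensions, so the equation is NOT dimensionally consistent.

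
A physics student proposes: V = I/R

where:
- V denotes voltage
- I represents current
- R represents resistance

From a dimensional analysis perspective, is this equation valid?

No

V (voltage) has dimensions [I^-1 L^2 M T^-3].
I (current) has dimensions [I].
R (resistance) has dimensions [I^-2 L^2 M T^-3].

Left side: [I^-1 L^2 M T^-3]
Right side: [I^3 L^-2 M^-1 T^3]

The two sides have different dimensions, so the equation is NOT dimensionally consistent.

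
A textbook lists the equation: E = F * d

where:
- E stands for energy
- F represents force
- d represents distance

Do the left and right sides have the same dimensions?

Yes

E (energy) has dimensions [L^2 M T^-2].
F (force) has dimensions [L M T^-2].
d (distance) has dimensions [L].

Left side: [L^2 M T^-2]
Right side: [L^2 M T^-2]

Both sides have the same dimensions, so the equation is dimensionally consistent.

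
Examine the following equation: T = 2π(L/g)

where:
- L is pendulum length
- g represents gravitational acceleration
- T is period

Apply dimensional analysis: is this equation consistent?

No

L (pendulum length) has dimensions [L].
g (gravitational acceleration) has dimensions [L T^-2].
T (period) has dimensions [T].

Left side: [T]
Right side: [T^2]

The two sides have different dimensions, so the equation is NOT dimensionally consistent.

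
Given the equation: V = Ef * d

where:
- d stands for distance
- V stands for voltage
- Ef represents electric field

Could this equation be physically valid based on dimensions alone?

Yes

d (distance) has dimensions [L].
V (voltage) has dimensions [I^-1 L^2 M T^-3].
Ef (electric field) has dimensions [I^-1 L M T^-3].

Left side: [I^-1 L^2 M T^-3]
Right side: [I^-1 L^2 M T^-3]

Both sides have the same dimensions, so the equation is dimensionally consistent.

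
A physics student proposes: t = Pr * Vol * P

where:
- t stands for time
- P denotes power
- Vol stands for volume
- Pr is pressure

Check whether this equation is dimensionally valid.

No

t (time) has dimensions [T].
P (power) has dimensions [L^2 M T^-3].
Vol (volume) has dimensions [L^3].
Pr (pressure) has dimensions [L^-1 M T^-2].

Left side: [T]
Right side: [L^4 M^2 T^-5]

The two sides have different dimensions, so the equation is NOT dimensionally consistent.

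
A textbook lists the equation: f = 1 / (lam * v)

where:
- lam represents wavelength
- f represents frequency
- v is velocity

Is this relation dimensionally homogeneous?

No

lam (wavelength) has dimensions [L].
f (frequency) has dimensions [T^-1].
v (velocity) has dimensions [L T^-1].

Left side: [T^-1]
Right side: [L^-2 T]

The two sides have different dimensions, so the equation is NOT dimensionally consistent.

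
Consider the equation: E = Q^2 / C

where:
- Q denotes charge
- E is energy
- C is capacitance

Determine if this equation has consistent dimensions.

Yes

Q (charge) has dimensions [I T].
E (energy) has dimensions [L^2 M T^-2].
C (capacitance) has dimensions [I^2 L^-2 M^-1 T^4].

Left side: [L^2 M T^-2]
Right side: [L^2 M T^-2]

Both sides have the same dimensions, so the equation is dimensionally consistent.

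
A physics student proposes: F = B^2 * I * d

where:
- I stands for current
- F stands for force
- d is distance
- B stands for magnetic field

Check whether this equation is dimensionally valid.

No

I (current) has dimensions [I].
F (force) has dimensions [L M T^-2].
d (distance) has dimensions [L].
B (magnetic field) has dimensions [I^-1 M T^-2].

Left side: [L M T^-2]
Right side: [I^-1 L M^2 T^-4]

The two sides have different dimensions, so the equation is NOT dimensionally consistent.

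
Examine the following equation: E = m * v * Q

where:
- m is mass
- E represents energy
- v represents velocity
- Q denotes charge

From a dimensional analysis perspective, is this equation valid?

No

m (mass) has dimensions [M].
E (energy) has dimensions [L^2 M T^-2].
v (velocity) has dimensions [L T^-1].
Q (charge) has dimensions [I T].

Left side: [L^2 M T^-2]
Right side: [I L M]

The two sides have different dimensions, so the equation is NOT dimensionally consistent.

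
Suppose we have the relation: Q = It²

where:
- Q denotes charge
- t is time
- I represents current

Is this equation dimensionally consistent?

No

Q (charge) has dimensions [I T].
t (time) has dimensions [T].
I (current) has dimensions [I].

Left side: [I T]
Right side: [I T^2]

The two sides have different dimensions, so the equation is NOT dimensionally consistent.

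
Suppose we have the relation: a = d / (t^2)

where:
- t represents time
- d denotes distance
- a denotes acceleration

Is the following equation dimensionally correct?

Yes

t (time) has dimensions [T].
d (distance) has dimensions [L].
a (acceleration) has dimensions [L T^-2].

Left side: [L T^-2]
Right side: [L T^-2]

Both sides have the same dimensions, so the equation is dimensionally consistent.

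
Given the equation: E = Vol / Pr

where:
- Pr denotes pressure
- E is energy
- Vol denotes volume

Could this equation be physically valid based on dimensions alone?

No

Pr (pressure) has dimensions [L^-1 M T^-2].
E (energy) has dimensions [L^2 M T^-2].
Vol (volume) has dimensions [L^3].

Left side: [L^2 M T^-2]
Right side: [L^4 M^-1 T^2]

The two sides have different dimensions, so the equation is NOT dimensionally consistent.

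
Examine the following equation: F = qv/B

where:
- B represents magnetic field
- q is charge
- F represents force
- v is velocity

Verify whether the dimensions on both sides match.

No

B (magnetic field) has dimensions [I^-1 M T^-2].
q (charge) has dimensions [I T].
F (force) has dimensions [L M T^-2].
v (velocity) has dimensions [L T^-1].

Left side: [L M T^-2]
Right side: [I^2 L M^-1 T^2]

The two sides have different dimensions, so the equation is NOT dimensionally consistent.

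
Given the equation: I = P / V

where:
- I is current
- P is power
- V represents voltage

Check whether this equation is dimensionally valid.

Yes

I (current) has dimensions [I].
P (power) has dimensions [L^2 M T^-3].
V (voltage) has dimensions [I^-1 L^2 M T^-3].

Left side: [I]
Right side: [I]

Both sides have the same dimensions, so the equation is dimensionally consistent.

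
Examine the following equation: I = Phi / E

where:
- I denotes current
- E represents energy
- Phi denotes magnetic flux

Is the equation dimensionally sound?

No

I (current) has dimensions [I].
E (energy) has dimensions [L^2 M T^-2].
Phi (magnetic flux) has dimensions [I^-1 L^2 M T^-2].

Left side: [I]
Right side: [I^-1]

The two sides have different dimensions, so the equation is NOT dimensionally consistent.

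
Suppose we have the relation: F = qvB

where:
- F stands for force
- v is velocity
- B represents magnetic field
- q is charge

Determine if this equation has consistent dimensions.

Yes

F (force) has dimensions [L M T^-2].
v (velocity) has dimensions [L T^-1].
B (magnetic field) has dimensions [I^-1 M T^-2].
q (charge) has dimensions [I T].

Left side: [L M T^-2]
Right side: [L M T^-2]

Both sides have the same dimensions, so the equation is dimensionally consistent.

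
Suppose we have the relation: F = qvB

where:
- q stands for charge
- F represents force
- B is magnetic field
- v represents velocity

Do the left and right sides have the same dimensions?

Yes

q (charge) has dimensions [I T].
F (force) has dimensions [L M T^-2].
B (magnetic field) has dimensions [I^-1 M T^-2].
v (velocity) has dimensions [L T^-1].

Left side: [L M T^-2]
Right side: [L M T^-2]

Both sides have the same dimensions, so the equation is dimensionally consistent.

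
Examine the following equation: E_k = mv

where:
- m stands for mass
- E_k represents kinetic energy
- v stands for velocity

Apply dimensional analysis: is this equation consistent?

No

m (mass) has dimensions [M].
E_k (kinetic energy) has dimensions [L^2 M T^-2].
v (velocity) has dimensions [L T^-1].

Left side: [L^2 M T^-2]
Right side: [L M T^-1]

The two sides have different dimensions, so the equation is NOT dimensionally consistent.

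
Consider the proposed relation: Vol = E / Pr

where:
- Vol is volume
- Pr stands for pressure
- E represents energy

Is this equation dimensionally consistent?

Yes

Vol (volume) has dimensions [L^3].
Pr (pressure) has dimensions [L^-1 M T^-2].
E (energy) has dimensions [L^2 M T^-2].

Left side: [L^3]
Right side: [L^3]

Both sides have the same dimensions, so the equation is dimensionally consistent.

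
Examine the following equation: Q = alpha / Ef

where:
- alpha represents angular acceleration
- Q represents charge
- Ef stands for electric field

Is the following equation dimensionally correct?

No

alpha (angular acceleration) has dimensions [T^-2].
Q (charge) has dimensions [I T].
Ef (electric field) has dimensions [I^-1 L M T^-3].

Left side: [I T]
Right side: [I L^-1 M^-1 T]

The two sides have different dimensions, so the equation is NOT dimensionally consistent.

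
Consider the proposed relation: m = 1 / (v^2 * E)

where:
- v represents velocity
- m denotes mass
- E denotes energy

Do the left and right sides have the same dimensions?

No

v (velocity) has dimensions [L T^-1].
m (mass) has dimensions [M].
E (energy) has dimensions [L^2 M T^-2].

Left side: [M]
Right side: [L^-4 M^-1 T^4]

The two sides have different dimensions, so the equation is NOT dimensionally consistent.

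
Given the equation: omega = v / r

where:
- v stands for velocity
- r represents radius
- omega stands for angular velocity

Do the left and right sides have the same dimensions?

Yes

v (velocity) has dimensions [L T^-1].
r (radius) has dimensions [L].
omega (angular velocity) has dimensions [T^-1].

Left side: [T^-1]
Right side: [T^-1]

Both sides have the same dimensions, so the equation is dimensionally consistent.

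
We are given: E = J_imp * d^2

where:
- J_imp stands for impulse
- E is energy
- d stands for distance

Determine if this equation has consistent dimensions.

No

J_imp (impulse) has dimensions [L M T^-1].
E (energy) has dimensions [L^2 M T^-2].
d (distance) has dimensions [L].

Left side: [L^2 M T^-2]
Right side: [L^3 M T^-1]

The two sides have different dimensions, so the equation is NOT dimensionally consistent.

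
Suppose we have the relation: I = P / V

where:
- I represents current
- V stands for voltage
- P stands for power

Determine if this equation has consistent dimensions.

Yes

I (current) has dimensions [I].
V (voltage) has dimensions [I^-1 L^2 M T^-3].
P (power) has dimensions [L^2 M T^-3].

Left side: [I]
Right side: [I]

Both sides have the same dimensions, so the equation is dimensionally consistent.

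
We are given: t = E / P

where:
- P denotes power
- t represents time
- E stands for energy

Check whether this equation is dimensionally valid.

Yes

P (power) has dimensions [L^2 M T^-3].
t (time) has dimensions [T].
E (energy) has dimensions [L^2 M T^-2].

Left side: [T]
Right side: [T]

Both sides have the same dimensions, so the equation is dimensionally consistent.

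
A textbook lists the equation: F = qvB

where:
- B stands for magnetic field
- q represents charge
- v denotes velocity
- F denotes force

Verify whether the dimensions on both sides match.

Yes

B (magnetic field) has dimensions [I^-1 M T^-2].
q (charge) has dimensions [I T].
v (velocity) has dimensions [L T^-1].
F (force) has dimensions [L M T^-2].

Left side: [L M T^-2]
Right side: [L M T^-2]

Both sides have the same dimensions, so the equation is dimensionally consistent.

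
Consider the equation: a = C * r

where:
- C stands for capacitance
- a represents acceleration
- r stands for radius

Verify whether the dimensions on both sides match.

No

C (capacitance) has dimensions [I^2 L^-2 M^-1 T^4].
a (acceleration) has dimensions [L T^-2].
r (radius) has dimensions [L].

Left side: [L T^-2]
Right side: [I^2 L^-1 M^-1 T^4]

The two sides have different dimensions, so the equation is NOT dimensionally consistent.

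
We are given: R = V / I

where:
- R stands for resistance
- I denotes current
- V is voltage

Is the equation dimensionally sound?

Yes

R (resistance) has dimensions [I^-2 L^2 M T^-3].
I (current) has dimensions [I].
V (voltage) has dimensions [I^-1 L^2 M T^-3].

Left side: [I^-2 L^2 M T^-3]
Right side: [I^-2 L^2 M T^-3]

Both sides have the same dimensions, so the equation is dimensionally consistent.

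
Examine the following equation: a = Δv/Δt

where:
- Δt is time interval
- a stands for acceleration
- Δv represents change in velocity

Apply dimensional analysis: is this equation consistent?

Yes

Δt (time interval) has dimensions [T].
a (acceleration) has dimensions [L T^-2].
Δv (change in velocity) has dimensions [L T^-1].

Left side: [L T^-2]
Right side: [L T^-2]

Both sides have the same dimensions, so the equation is dimensionally consistent.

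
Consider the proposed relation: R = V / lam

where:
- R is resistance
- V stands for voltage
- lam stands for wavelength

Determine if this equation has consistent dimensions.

No

R (resistance) has dimensions [I^-2 L^2 M T^-3].
V (voltage) has dimensions [I^-1 L^2 M T^-3].
lam (wavelength) has dimensions [L].

Left side: [I^-2 L^2 M T^-3]
Right side: [I^-1 L M T^-3]

The two sides have different dimensions, so the equation is NOT dimensionally consistent.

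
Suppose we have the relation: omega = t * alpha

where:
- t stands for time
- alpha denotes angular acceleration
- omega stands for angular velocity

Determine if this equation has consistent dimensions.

Yes

t (time) has dimensions [T].
alpha (angular acceleration) has dimensions [T^-2].
omega (angular velocity) has dimensions [T^-1].

Left side: [T^-1]
Right side: [T^-1]

Both sides have the same dimensions, so the equation is dimensionally consistent.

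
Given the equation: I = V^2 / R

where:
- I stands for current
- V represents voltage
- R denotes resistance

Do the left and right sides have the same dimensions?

No

I (current) has dimensions [I].
V (voltage) has dimensions [I^-1 L^2 M T^-3].
R (resistance) has dimensions [I^-2 L^2 M T^-3].

Left side: [I]
Right side: [L^2 M T^-3]

The two sides have different dimensions, so the equation is NOT dimensionally consistent.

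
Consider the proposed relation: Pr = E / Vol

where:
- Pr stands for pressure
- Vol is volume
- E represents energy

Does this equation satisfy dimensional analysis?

Yes

Pr (pressure) has dimensions [L^-1 M T^-2].
Vol (volume) has dimensions [L^3].
E (energy) has dimensions [L^2 M T^-2].

Left side: [L^-1 M T^-2]
Right side: [L^-1 M T^-2]

Both sides have the same dimensions, so the equation is dimensionally consistent.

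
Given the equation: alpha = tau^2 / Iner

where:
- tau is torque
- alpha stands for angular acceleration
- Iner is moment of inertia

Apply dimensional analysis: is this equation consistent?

No

tau (torque) has dimensions [L^2 M T^-2].
alpha (angular acceleration) has dimensions [T^-2].
Iner (moment of inertia) has dimensions [L^2 M].

Left side: [T^-2]
Right side: [L^2 M T^-4]

The two sides have different dimensions, so the equation is NOT dimensionally consistent.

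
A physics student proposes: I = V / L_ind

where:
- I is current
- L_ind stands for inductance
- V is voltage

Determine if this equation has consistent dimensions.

No

I (current) has dimensions [I].
L_ind (inductance) has dimensions [I^-2 L^2 M T^-2].
V (voltage) has dimensions [I^-1 L^2 M T^-3].

Left side: [I]
Right side: [I T^-1]

The two sides have different dimensions, so the equation is NOT dimensionally consistent.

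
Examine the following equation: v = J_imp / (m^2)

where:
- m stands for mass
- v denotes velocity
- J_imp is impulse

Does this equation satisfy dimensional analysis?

No

m (mass) has dimensions [M].
v (velocity) has dimensions [L T^-1].
J_imp (impulse) has dimensions [L M T^-1].

Left side: [L T^-1]
Right side: [L M^-1 T^-1]

The two sides have different dimensions, so the equation is NOT dimensionally consistent.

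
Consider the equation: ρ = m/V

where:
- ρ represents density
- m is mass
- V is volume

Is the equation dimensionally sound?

Yes

ρ (density) has dimensions [L^-3 M].
m (mass) has dimensions [M].
V (volume) has dimensions [L^3].

Left side: [L^-3 M]
Right side: [L^-3 M]

Both sides have the same dimensions, so the equation is dimensionally consistent.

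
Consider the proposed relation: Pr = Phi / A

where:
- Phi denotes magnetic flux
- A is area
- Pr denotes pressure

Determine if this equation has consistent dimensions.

No

Phi (magnetic flux) has dimensions [I^-1 L^2 M T^-2].
A (area) has dimensions [L^2].
Pr (pressure) has dimensions [L^-1 M T^-2].

Left side: [L^-1 M T^-2]
Right side: [I^-1 M T^-2]

The two sides have different dimensions, so the equation is NOT dimensionally consistent.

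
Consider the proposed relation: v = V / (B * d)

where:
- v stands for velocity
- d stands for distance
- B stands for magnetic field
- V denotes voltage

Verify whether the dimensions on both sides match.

Yes

v (velocity) has dimensions [L T^-1].
d (distance) has dimensions [L].
B (magnetic field) has dimensions [I^-1 M T^-2].
V (voltage) has dimensions [I^-1 L^2 M T^-3].

Left side: [L T^-1]
Right side: [L T^-1]

Both sides have the same dimensions, so the equation is dimensionally consistent.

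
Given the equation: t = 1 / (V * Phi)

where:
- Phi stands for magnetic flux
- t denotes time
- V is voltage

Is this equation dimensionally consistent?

No

Phi (magnetic flux) has dimensions [I^-1 L^2 M T^-2].
t (time) has dimensions [T].
V (voltage) has dimensions [I^-1 L^2 M T^-3].

Left side: [T]
Right side: [I^2 L^-4 M^-2 T^5]

The two sides have different dimensions, so the equation is NOT dimensionally consistent.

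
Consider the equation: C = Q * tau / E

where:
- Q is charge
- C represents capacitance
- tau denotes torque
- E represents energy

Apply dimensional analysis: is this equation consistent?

No

Q (charge) has dimensions [I T].
C (capacitance) has dimensions [I^2 L^-2 M^-1 T^4].
tau (torque) has dimensions [L^2 M T^-2].
E (energy) has dimensions [L^2 M T^-2].

Left side: [I^2 L^-2 M^-1 T^4]
Right side: [I T]

The two sides have different dimensions, so the equation is NOT dimensionally consistent.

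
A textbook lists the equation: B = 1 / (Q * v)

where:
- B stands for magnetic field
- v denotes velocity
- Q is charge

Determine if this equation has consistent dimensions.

No

B (magnetic field) has dimensions [I^-1 M T^-2].
v (velocity) has dimensions [L T^-1].
Q (charge) has dimensions [I T].

Left side: [I^-1 M T^-2]
Right side: [I^-1 L^-1]

The two sides have different dimensions, so the equation is NOT dimensionally consistent.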